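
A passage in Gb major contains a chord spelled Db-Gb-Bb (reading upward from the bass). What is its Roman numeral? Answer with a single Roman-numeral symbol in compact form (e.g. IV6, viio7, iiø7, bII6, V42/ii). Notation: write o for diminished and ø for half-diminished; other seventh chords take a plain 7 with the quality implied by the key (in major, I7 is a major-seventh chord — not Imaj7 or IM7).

I64

The pitches Gb-Bb-Db form a major triad rooted on Gb.
Gb is scale degree 1 in Gb major, and a major triad on that degree is written I.
With Db in the bass the chord is in second inversion, so the figured bass is 64.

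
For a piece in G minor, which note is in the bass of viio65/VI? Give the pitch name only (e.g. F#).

The applied chord viio65/VI is rooted on D: D-F-Ab-Cb.
The figure 65 means first inversion — the third is in the bass.

F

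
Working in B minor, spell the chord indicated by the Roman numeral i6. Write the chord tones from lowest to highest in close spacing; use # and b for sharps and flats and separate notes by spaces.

D F# B

The numeral's case and figure indicate a minor triad. In B minor its root, the first degree, is B.
Stacking thirds from B gives B-D-F#.
The figured bass 6 indicates first inversion, placing the third (D) in the bass: D-F#-B.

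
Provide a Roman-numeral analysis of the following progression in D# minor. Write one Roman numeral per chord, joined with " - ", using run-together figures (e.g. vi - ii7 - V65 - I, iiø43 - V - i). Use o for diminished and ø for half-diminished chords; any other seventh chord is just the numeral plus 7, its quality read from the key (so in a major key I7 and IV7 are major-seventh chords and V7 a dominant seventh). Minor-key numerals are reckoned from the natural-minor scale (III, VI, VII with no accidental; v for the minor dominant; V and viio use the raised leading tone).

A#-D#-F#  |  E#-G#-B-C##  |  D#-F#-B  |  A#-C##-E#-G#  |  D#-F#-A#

i64 - viio65 - VI6 - V7 - i

A#-D#-F#: minor triad on D# = scale degree 1 → i64.
E#-G#-B-C##: root C## is the leading tone; fully diminished seventh chord there is viio65.
D#-F#-B: root B is the submediant; major triad there is VI6.
A#-C##-E#-G#: root A# is the dominant; dominant seventh chord there is V7.
D#-F#-A# has root D#, degree 1 in D# minor, so i.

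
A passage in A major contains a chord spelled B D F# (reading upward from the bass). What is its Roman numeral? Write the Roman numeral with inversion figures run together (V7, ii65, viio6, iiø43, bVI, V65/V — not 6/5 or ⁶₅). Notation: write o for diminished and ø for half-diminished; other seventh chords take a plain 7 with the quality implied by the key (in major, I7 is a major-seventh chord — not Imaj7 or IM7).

ii

Stacked in thirds the chord is B-D-F#: a minor triad on B.
In A major, B is the supertonic; the diatonic minor triad there is ii.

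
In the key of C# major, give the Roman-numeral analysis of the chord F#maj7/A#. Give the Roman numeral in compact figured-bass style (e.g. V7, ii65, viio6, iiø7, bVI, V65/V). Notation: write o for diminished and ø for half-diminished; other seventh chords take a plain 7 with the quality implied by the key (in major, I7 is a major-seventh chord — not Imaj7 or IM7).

IV65

Stacked in thirds the chord is F#-A#-C#-E#: a major seventh chord on F#.
F# is scale degree 4 in C# major, and a major seventh chord on that degree is written IV7.
With A# in the bass the chord is in first inversion, so the figured bass is 65.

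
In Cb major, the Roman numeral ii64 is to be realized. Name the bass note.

ii in Cb major has root Db; the chord is Db-Fb-Ab.
The figure 64 means second inversion — the fifth is in the bass.

Ab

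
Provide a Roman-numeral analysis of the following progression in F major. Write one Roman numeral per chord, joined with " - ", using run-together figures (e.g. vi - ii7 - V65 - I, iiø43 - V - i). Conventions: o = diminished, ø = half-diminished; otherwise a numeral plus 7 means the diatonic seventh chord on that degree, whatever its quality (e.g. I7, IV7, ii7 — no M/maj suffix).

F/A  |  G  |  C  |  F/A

F/A has root F, degree 1 in F major, so I6.
G: chromatic; G is V of V, so V/V.
C: major triad on C = scale degree 5 → V.
F/A: root F is the tonic; major triad there is I6.

I6 - V/V - V - I6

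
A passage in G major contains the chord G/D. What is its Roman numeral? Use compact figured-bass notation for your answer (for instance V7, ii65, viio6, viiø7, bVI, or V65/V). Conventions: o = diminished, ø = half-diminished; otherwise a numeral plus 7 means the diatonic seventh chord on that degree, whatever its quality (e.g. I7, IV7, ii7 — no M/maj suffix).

I64

Stacked in thirds the chord is G-B-D: a major triad on G.
G is scale degree 1 in G major, and a major triad on that degree is written I.
With D in the bass the chord is in second inversion, so the figured bass is 64.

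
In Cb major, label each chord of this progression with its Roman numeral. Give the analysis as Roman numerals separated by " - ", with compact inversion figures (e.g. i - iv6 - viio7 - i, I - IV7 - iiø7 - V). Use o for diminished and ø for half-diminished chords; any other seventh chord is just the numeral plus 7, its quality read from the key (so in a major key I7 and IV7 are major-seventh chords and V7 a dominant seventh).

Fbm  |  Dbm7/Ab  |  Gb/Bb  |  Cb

iv - ii43 - V6 - I

Fbm: Fb with this quality isn't in the key; it's iv, borrowed from the parallel minor.
Dbm7/Ab has root Db, degree 2 in Cb major, so ii43.
Gb/Bb: root Gb is the dominant; major triad there is V6.
Cb: major triad on Cb = scale degree 1 → I.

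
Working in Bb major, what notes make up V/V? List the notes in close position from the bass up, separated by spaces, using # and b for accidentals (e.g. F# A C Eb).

V/V is a secondary dominant — the dominant triad of V. V in Bb major is F, so the applied chord's root is C, a perfect fifth above.
Building a major triad on C gives C-E-G.

C E G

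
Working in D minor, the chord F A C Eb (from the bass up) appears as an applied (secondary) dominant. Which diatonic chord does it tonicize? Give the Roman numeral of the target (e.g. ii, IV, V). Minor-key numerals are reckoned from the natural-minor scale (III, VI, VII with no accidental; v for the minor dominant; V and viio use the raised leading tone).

The chord is a dominant seventh chord on F.
A dominant resolves down a perfect fifth: F → Bb. In D minor, Bb is scale degree 6, i.e. VI.

VI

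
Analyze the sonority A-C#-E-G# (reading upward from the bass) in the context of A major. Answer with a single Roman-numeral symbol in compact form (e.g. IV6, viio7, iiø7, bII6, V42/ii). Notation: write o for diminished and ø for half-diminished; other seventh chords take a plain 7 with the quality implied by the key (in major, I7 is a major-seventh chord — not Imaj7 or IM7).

Stacked in thirds the chord is A-C#-E-G#: a major seventh chord on A.
In A major, A is the tonic; the diatonic major seventh chord there is I7.

I7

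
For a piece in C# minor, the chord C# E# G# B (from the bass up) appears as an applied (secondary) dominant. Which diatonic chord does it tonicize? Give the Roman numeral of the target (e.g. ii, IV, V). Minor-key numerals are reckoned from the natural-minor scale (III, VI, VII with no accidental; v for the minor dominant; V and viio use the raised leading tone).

iv

The chord is a dominant seventh chord on C#.
A dominant resolves down a perfect fifth: C# → F#. In C# minor, F# is scale degree 4, i.e. iv.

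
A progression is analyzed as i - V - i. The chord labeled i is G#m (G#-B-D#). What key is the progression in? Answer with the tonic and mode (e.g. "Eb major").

G# minor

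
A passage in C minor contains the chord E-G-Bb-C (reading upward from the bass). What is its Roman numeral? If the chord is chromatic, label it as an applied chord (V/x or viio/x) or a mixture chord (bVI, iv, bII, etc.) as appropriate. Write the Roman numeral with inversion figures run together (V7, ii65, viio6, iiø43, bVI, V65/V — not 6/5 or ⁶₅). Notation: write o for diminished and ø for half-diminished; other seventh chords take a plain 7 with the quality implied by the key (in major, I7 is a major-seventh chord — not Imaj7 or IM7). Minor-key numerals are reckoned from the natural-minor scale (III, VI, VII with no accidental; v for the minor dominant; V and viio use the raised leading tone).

The pitches C-E-G-Bb form a dominant seventh chord rooted on C.
C is not a diatonic chord root with this quality in C minor, but it lies a perfect fifth above F (iv), so the chord functions as an applied dominant of iv.
With E in the bass the chord is in first inversion, so the figured bass is 65.

V65/iv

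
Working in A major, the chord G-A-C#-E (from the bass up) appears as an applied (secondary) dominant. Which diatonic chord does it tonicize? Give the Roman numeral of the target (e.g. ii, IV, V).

IV

The chord is a dominant seventh chord on A.
A dominant resolves down a perfect fifth: A → D. In A major, D is scale degree 4, i.e. IV.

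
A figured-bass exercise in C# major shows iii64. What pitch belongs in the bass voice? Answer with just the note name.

B#

iii in C# major has root E#; the chord is E#-G#-B#.
The figure 64 means second inversion — the fifth is in the bass.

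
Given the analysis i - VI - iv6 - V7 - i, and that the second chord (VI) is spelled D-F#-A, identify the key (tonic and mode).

F# minor

VI is given as D-F#-A — a major triad with root D.
VI on D implies D is the submediant; that puts the tonic at F#, and the uppercase numeral fits minor mode.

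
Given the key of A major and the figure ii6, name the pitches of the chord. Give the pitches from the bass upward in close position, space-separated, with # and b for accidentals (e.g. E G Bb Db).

In A major, scale degree 2 is B, and the diatonic chord built there is a minor triad.
That chord is spelled B-D-F#.
The figured bass 6 indicates first inversion, placing the third (D) in the bass: D-F#-B.

D F# B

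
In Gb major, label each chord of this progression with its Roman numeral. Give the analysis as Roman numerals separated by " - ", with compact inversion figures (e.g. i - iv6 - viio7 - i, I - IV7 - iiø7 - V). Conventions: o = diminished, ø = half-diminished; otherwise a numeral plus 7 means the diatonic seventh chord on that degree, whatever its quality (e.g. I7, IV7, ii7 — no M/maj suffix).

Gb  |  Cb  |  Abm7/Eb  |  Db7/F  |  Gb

I - IV - ii43 - V65 - I

Gb has root Gb, degree 1 in Gb major, so I.
Cb: root Cb is the subdominant; major triad there is IV.
Abm7/Eb: minor seventh chord on Ab = scale degree 2 → ii43.
Db7/F: root Db is the dominant; dominant seventh chord there is V65.
Gb: major triad on Gb = scale degree 1 → I.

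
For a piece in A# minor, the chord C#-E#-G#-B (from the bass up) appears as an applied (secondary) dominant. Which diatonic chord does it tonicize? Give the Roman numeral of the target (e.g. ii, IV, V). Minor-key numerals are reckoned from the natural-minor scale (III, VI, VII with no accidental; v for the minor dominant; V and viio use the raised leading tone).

The chord is a dominant seventh chord on C#.
A dominant resolves down a perfect fifth: C# → F#. In A# minor, F# is scale degree 6, i.e. VI.

VI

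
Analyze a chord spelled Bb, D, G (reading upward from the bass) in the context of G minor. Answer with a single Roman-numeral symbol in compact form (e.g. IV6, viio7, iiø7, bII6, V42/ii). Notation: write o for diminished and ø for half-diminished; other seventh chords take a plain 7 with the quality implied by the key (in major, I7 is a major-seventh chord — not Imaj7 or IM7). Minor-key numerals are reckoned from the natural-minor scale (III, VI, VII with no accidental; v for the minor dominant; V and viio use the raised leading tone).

i6

The pitches G-Bb-D form a minor triad rooted on G.
In G minor, G is the tonic; the diatonic minor triad there is i.
With Bb in the bass the chord is in first inversion, so the figured bass is 6.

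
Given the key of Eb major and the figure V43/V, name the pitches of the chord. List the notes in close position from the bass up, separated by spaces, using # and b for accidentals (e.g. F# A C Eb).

V43/V is a secondary dominant — the dominant seventh of V. V in Eb major is Bb, so the applied chord's root is F, a perfect fifth above.
Building a dominant seventh chord on F gives F-A-C-Eb.
With the 43 figure the chord is in second inversion; from the bass C upward in close position it reads C-Eb-F-A.

C Eb F A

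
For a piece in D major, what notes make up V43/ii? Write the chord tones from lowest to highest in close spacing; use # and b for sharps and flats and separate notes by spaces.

F# A B D#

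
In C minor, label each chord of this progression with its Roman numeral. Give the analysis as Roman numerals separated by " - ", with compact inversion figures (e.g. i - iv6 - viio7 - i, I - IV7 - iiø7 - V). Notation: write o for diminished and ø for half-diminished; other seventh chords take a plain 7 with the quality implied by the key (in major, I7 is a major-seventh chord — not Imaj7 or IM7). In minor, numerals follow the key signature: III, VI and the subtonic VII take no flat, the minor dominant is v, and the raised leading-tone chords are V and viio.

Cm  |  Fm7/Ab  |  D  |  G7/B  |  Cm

i - iv65 - V/V - V65 - i

Cm: minor triad on C = scale degree 1 → i.
Fm7/Ab: minor seventh chord on F = scale degree 4 → iv65.
D: a major triad on D, the applied dominant of V → V/V.
G7/B has root G, degree 5 in C minor, so V65.
Cm has root C, degree 1 in C minor, so i.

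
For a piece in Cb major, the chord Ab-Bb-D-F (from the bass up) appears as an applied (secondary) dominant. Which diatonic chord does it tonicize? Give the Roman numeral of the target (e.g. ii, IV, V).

iii

The chord is a dominant seventh chord on Bb.
A dominant resolves down a perfect fifth: Bb → Eb. In Cb major, Eb is scale degree 3, i.e. iii.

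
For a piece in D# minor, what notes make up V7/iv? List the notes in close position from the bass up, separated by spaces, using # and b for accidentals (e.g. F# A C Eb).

V7/iv is a secondary dominant — the dominant seventh of iv. iv in D# minor is G#, so the applied chord's root is D#, a perfect fifth above.
Building a dominant seventh chord on D# gives D#-F##-A#-C#.

D# F## A# C#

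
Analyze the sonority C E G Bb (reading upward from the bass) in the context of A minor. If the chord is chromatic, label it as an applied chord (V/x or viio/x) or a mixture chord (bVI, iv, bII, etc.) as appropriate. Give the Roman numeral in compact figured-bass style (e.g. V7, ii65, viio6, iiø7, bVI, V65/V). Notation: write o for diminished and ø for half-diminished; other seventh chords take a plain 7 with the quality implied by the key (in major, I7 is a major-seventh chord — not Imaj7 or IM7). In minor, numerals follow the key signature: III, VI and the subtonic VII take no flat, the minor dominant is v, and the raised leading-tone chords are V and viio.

Stacked in thirds the chord is C-E-G-Bb: a dominant seventh chord on C.
C is not a diatonic chord root with this quality in A minor, but it lies a perfect fifth above F (VI), so the chord functions as an applied dominant of VI.

V7/VI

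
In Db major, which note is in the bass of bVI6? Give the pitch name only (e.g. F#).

Db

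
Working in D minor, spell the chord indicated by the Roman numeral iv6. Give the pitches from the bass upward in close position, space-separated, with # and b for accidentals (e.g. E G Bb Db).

Bb D G

The numeral's case and figure indicate a minor triad. In D minor its root, the subdominant, is G.
That chord is spelled G-Bb-D.
With the 6 figure the chord is in first inversion; from the bass Bb upward in close position it reads Bb-D-G.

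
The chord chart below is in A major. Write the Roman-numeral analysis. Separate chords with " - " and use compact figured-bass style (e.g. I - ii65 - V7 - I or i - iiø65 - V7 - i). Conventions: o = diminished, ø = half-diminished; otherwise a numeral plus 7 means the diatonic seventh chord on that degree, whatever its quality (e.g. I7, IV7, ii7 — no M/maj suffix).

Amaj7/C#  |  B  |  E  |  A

Amaj7/C#: major seventh chord on A = scale degree 1 → I65.
B: a major triad on B, the applied dominant of V → V/V.
E has root E, degree 5 in A major, so V.
A: root A is the tonic; major triad there is I.

I65 - V/V - V - I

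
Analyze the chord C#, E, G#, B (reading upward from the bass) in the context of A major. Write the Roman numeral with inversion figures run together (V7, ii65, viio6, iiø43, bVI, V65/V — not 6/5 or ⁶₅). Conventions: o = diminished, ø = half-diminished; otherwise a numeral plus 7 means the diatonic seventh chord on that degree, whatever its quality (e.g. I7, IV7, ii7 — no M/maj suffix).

The pitches C#-E-G#-B form a minor seventh chord rooted on C#.
In A major, C# is the mediant; the diatonic minor seventh chord there is iii7.

iii7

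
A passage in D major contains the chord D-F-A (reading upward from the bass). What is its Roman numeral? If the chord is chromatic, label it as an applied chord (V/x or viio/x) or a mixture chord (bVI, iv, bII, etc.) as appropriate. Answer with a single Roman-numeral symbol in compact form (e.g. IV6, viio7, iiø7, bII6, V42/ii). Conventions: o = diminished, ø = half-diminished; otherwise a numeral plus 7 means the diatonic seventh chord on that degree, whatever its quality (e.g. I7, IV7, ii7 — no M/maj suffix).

i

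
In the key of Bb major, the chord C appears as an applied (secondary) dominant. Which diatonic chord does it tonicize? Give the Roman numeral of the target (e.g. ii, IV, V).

V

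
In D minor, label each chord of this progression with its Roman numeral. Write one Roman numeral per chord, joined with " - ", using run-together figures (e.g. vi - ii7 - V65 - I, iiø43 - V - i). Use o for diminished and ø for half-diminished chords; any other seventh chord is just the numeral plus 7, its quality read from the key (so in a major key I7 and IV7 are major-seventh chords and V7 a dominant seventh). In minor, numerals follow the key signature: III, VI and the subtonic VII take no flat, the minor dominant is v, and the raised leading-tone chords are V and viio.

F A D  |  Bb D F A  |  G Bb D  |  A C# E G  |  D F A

F-A-D: root D is the tonic; minor triad there is i6.
Bb-D-F-A: root Bb is the submediant; major seventh chord there is VI7.
G-Bb-D: minor triad on G = scale degree 4 → iv.
A-C#-E-G: root A is the dominant; dominant seventh chord there is V7.
D-F-A: root D is the tonic; minor triad there is i.

i6 - VI7 - iv - V7 - i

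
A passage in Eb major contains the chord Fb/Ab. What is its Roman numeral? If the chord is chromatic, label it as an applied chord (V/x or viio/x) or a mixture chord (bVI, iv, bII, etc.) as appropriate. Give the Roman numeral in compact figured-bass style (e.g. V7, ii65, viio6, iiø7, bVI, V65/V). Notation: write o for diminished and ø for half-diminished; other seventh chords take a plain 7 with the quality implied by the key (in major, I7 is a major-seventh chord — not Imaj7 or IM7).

Stacked in thirds the chord is Fb-Ab-Cb: a major triad on Fb.
Fb is the lowered second degree of Eb major (diatonic 2 would be F). This is the Neapolitan sixth — a major triad on the lowered second degree, here in its customary first inversion.
With Ab in the bass the chord is in first inversion, so the figured bass is 6.

bII6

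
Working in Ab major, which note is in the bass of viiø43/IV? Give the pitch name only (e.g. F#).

Gb

The applied chord viiø43/IV is rooted on C: C-Eb-Gb-Bb.
The figure 43 means second inversion — the fifth is in the bass.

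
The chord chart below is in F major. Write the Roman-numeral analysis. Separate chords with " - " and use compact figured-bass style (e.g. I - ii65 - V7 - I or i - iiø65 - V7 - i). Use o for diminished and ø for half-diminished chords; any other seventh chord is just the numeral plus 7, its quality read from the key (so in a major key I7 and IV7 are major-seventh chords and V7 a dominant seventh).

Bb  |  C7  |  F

IV - V7 - I

Bb: root Bb is the subdominant; major triad there is IV.
C7: root C is the dominant; dominant seventh chord there is V7.
F: major triad on F = scale degree 1 → I.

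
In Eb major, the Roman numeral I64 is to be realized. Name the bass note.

Bb

I in Eb major has root Eb; the chord is Eb-G-Bb.
The figure 64 means second inversion — the fifth is in the bass.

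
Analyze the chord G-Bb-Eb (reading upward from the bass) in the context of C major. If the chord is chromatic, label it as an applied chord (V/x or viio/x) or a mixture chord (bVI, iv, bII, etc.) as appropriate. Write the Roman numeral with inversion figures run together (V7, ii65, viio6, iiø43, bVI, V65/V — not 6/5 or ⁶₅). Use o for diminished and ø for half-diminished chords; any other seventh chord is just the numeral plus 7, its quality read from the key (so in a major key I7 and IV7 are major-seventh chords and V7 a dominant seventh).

bIII6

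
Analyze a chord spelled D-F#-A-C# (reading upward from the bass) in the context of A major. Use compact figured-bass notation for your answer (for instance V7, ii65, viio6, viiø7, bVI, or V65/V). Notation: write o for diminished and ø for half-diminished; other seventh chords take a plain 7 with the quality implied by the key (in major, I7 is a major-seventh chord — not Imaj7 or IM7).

The pitches D-F#-A-C# form a major seventh chord rooted on D.
D is scale degree 4 in A major, and a major seventh chord on that degree is written IV7.

IV7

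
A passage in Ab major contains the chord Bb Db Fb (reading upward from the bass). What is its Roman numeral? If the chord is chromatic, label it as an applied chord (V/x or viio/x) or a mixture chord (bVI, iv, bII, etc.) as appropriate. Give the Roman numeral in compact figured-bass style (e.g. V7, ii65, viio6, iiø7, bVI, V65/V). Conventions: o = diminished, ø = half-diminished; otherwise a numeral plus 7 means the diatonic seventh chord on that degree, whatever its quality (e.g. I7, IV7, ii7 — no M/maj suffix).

iio

The pitches Bb-Db-Fb form a diminished triad rooted on Bb.
Bb is the second degree of Ab major. This is the diminished supertonic triad, borrowed from the parallel minor.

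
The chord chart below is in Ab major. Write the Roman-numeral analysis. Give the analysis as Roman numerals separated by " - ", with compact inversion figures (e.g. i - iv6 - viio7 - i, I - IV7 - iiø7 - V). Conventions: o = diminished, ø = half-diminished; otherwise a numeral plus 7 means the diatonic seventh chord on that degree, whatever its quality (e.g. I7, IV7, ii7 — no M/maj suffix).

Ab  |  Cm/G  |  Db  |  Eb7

Ab has root Ab, degree 1 in Ab major, so I.
Cm/G has root C, degree 3 in Ab major, so iii64.
Db: root Db is the subdominant; major triad there is IV.
Eb7: root Eb is the dominant; dominant seventh chord there is V7.

I - iii64 - IV - V7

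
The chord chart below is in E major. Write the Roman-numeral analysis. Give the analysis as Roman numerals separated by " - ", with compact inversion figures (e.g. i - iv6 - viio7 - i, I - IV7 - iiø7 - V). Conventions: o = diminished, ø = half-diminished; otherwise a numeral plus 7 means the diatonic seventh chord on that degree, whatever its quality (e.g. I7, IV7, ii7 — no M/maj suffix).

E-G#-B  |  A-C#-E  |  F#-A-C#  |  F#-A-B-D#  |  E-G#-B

I - IV - ii - V43 - I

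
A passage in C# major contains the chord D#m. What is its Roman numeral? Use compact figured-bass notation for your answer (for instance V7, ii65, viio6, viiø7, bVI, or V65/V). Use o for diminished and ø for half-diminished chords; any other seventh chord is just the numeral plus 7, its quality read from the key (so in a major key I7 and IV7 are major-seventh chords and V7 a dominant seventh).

ii

Stacked in thirds the chord is D#-F#-A#: a minor triad on D#.
In C# major, D# is the supertonic; the diatonic minor triad there is ii.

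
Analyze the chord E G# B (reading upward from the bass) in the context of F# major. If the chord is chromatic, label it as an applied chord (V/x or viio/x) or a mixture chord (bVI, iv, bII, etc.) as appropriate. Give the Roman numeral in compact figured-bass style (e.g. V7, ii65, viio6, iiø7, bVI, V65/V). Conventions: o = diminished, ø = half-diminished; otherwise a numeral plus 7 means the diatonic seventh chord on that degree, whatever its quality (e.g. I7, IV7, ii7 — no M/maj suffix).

bVII

The pitches E-G#-B form a major triad rooted on E.
E is the lowered seventh degree of F# major (diatonic 7 would be E#). This is a major triad on the lowered seventh degree (the subtonic), borrowed from the parallel minor.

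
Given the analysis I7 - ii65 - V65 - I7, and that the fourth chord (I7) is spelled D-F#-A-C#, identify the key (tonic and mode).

D major

The anchor chord is a major seventh chord on D, labeled I7.
If D is scale degree 1 and the mode makes that degree carry a major seventh chord, the tonic is D and the mode is major.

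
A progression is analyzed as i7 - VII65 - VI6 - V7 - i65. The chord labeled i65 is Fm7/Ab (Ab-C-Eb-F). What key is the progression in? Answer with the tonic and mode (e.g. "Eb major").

F minor

The chord Fm7/Ab is a minor seventh chord rooted on F; its label is i65.
If F is scale degree 1 and the mode makes that degree carry a minor seventh chord, the tonic is F and the mode is minor.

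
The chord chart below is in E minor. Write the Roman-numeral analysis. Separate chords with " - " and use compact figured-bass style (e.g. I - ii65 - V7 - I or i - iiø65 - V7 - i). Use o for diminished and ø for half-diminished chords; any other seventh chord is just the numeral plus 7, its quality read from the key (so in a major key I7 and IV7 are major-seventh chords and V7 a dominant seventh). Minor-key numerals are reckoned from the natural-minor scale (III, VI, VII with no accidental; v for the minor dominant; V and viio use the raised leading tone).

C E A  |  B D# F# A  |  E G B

C-E-A has root A, degree 4 in E minor, so iv6.
B-D#-F#-A: root B is the dominant; dominant seventh chord there is V7.
E-G-B has root E, degree 1 in E minor, so i.

iv6 - V7 - i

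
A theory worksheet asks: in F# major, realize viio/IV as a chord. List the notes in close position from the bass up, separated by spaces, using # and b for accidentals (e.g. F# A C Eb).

A# C# E

viio/IV is a secondary leading-tone chord. The target IV is B in F# major; the applied chord is rooted a semitone below, on A#.
Building a diminished triad on A# gives A#-C#-E.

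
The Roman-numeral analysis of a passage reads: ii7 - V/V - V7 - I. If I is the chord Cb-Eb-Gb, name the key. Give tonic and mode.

Cb major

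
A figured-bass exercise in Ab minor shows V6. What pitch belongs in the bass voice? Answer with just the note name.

G

V in Ab minor has root Eb; the chord is Eb-G-Bb.
The figure 6 means first inversion — the third is in the bass.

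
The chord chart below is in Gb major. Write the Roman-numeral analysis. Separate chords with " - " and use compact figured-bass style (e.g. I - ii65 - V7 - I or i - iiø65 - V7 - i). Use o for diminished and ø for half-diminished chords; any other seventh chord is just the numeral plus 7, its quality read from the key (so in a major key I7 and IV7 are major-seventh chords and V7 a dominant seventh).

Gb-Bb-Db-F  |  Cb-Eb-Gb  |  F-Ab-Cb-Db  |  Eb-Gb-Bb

I7 - IV - V65 - vi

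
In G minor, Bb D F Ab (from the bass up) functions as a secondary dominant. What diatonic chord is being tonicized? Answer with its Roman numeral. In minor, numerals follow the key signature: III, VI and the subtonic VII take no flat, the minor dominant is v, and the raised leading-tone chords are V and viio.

The chord is a dominant seventh chord on Bb.
A dominant resolves down a perfect fifth: Bb → Eb. In G minor, Eb is scale degree 6, i.e. VI.

VI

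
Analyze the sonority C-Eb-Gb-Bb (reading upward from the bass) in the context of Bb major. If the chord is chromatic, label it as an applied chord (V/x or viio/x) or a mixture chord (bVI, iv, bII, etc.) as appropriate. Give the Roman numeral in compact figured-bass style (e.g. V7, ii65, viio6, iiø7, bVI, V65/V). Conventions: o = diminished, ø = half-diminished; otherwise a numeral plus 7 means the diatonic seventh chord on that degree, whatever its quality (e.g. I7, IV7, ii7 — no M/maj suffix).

iiø7

The pitches C-Eb-Gb-Bb form a half-diminished seventh chord rooted on C.
C is the second degree of Bb major. This is the half-diminished supertonic seventh, borrowed from the parallel minor.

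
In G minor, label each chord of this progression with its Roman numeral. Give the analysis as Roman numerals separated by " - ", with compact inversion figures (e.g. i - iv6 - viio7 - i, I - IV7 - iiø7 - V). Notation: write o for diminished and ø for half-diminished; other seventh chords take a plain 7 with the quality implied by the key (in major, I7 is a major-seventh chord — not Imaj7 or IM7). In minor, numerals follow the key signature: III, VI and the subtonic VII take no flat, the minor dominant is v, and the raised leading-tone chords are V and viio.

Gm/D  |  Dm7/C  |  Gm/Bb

i64 - v42 - i6

Gm/D: root G is the tonic; minor triad there is i64.
Dm7/C: minor seventh chord on D = scale degree 5 → v42.
Gm/Bb has root G, degree 1 in G minor, so i6.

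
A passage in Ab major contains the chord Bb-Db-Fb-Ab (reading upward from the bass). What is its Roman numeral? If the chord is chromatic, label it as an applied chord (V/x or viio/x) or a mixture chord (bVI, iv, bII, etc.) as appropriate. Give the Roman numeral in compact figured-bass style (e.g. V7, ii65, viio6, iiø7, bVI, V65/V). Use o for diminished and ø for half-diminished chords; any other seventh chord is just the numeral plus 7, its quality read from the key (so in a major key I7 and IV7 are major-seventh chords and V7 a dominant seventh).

iiø7

The pitches Bb-Db-Fb-Ab form a half-diminished seventh chord rooted on Bb.
Bb is the second degree of Ab major. This is the half-diminished supertonic seventh, borrowed from the parallel minor.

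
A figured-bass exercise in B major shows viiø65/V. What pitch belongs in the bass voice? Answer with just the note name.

G#

The applied chord viiø65/V is rooted on E#: E#-G#-B-D#.
The figure 65 means first inversion — the third is in the bass.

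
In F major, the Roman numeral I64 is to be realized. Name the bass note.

C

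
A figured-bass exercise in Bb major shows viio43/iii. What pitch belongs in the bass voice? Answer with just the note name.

G

The applied chord viio43/iii is rooted on C#: C#-E-G-Bb.
The figure 43 means second inversion — the fifth is in the bass.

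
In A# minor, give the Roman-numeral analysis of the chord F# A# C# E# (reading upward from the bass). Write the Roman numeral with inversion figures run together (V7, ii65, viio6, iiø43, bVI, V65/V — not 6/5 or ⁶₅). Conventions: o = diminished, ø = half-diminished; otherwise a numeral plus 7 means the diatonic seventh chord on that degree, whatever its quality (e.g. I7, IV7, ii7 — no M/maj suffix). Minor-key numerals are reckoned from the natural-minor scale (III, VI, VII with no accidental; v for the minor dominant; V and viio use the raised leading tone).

Stacked in thirds the chord is F#-A#-C#-E#: a major seventh chord on F#.
In A# minor, F# is the submediant; the diatonic major seventh chord there is VI7.

VI7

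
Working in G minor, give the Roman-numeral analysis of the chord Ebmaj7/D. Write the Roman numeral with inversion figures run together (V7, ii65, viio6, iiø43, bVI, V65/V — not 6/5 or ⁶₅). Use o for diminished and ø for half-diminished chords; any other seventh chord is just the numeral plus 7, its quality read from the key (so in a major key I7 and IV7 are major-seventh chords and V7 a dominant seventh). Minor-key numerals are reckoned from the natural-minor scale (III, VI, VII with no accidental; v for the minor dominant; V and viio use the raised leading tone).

Stacked in thirds the chord is Eb-G-Bb-D: a major seventh chord on Eb.
In G minor, Eb is the submediant; the diatonic major seventh chord there is VI7.
With D in the bass the chord is in third inversion, so the figured bass is 42.

VI42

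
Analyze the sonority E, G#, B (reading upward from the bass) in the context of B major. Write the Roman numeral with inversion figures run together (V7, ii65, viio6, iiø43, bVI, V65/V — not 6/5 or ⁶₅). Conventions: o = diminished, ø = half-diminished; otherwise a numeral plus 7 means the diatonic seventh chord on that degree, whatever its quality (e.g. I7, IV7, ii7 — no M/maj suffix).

The pitches E-G#-B form a major triad rooted on E.
In B major, E is the subdominant; the diatonic major triad there is IV.

IV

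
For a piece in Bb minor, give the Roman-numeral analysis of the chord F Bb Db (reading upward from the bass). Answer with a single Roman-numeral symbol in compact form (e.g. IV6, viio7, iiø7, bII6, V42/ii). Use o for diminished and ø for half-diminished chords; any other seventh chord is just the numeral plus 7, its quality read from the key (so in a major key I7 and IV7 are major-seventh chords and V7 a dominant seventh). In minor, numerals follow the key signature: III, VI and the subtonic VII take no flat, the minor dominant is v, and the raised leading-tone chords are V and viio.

i64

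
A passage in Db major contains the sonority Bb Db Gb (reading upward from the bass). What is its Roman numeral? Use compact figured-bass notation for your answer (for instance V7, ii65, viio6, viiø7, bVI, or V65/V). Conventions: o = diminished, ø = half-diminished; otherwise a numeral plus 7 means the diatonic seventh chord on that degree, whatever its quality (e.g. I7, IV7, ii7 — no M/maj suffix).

IV6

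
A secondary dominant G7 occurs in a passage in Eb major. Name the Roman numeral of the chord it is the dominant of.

The chord is a dominant seventh chord on G.
A dominant resolves down a perfect fifth: G → C. In Eb major, C is scale degree 6, i.e. vi.

vi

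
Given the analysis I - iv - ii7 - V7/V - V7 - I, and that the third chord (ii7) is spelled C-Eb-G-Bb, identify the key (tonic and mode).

The anchor chord is a minor seventh chord on C, labeled ii7.
ii7 on C implies C is the supertonic; that puts the tonic at Bb, and the lowercase numeral fits major mode.

Bb major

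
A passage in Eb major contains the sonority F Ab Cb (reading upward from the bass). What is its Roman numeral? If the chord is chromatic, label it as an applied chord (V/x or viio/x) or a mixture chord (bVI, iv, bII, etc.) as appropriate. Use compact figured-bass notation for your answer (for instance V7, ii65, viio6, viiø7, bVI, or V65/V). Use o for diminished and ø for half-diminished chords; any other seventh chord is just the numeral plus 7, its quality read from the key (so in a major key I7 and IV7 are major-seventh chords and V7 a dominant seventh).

The pitches F-Ab-Cb form a diminished triad rooted on F.
F is the second degree of Eb major. This is the diminished supertonic triad, borrowed from the parallel minor.

iio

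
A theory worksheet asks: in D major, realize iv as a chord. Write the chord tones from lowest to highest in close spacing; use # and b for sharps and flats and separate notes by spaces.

iv is the minor subdominant, borrowed from the parallel minor. In D major that root is G.
So the chord is G-Bb-D, a minor triad.

G Bb D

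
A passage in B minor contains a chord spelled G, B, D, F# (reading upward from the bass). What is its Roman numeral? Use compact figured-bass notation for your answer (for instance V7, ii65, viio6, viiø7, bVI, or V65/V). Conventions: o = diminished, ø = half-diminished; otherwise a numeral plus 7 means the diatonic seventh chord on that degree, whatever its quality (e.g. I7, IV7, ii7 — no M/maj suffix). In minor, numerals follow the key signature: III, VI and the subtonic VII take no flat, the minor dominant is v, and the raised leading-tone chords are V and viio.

The pitches G-B-D-F# form a major seventh chord rooted on G.
In B minor, G is the submediant; the diatonic major seventh chord there is VI7.

VI7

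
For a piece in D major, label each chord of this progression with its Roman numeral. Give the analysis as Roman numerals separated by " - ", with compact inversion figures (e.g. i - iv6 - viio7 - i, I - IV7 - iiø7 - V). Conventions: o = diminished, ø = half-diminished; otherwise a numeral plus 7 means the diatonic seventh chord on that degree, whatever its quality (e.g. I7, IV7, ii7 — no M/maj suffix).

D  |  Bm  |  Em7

I - vi - ii7

D: major triad on D = scale degree 1 → I.
Bm: minor triad on B = scale degree 6 → vi.
Em7 has root E, degree 2 in D major, so ii7.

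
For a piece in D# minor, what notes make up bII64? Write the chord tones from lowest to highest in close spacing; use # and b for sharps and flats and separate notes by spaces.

bII64 is the Neapolitan chord — a major triad on the lowered second degree. In D# minor that root is E.
So the chord is E-G#-B, a major triad.
The figured bass 64 indicates second inversion, placing the fifth (B) in the bass: B-E-G#.

B E G#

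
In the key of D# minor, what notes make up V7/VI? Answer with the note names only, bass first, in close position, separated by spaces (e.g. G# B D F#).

F# A# C# E

V7/VI is a secondary dominant — the dominant seventh of VI. VI in D# minor is B, so the applied chord's root is F#, a perfect fifth above.
Building a dominant seventh chord on F# gives F#-A#-C#-E.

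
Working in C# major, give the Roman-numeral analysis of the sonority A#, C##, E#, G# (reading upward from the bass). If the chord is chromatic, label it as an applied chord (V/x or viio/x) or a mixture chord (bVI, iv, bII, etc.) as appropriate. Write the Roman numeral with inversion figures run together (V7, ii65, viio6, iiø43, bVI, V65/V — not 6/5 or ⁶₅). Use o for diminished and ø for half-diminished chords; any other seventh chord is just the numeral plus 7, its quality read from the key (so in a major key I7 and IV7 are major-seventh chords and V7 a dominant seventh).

The pitches A#-C##-E#-G# form a dominant seventh chord rooted on A#.
A# is not a diatonic chord root with this quality in C# major, but it lies a perfect fifth above D# (ii), so the chord functions as an applied dominant of ii.

V7/ii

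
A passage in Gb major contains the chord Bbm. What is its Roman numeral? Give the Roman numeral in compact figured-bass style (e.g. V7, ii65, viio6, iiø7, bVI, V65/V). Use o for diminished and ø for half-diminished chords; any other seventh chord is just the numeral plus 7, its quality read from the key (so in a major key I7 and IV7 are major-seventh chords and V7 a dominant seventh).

iii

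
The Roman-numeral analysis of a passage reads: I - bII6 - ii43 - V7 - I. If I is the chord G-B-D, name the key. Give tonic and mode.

G major

The anchor chord is a major triad on G, labeled I.
If G is scale degree 1 and the mode makes that degree carry a major triad, the tonic is G and the mode is major.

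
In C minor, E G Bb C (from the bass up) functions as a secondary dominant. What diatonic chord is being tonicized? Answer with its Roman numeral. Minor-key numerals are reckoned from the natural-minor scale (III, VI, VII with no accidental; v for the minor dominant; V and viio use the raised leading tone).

The chord is a dominant seventh chord on C.
A dominant resolves down a perfect fifth: C → F. In C minor, F is scale degree 4, i.e. iv.

iv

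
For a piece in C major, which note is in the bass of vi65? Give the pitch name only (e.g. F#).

C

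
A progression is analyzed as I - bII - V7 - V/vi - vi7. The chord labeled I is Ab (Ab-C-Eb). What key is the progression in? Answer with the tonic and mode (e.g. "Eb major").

Ab major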